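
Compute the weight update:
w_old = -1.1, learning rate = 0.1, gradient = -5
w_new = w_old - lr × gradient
w_new = -0.6

w_new = w - η·∂L/∂w = -1.1 - 0.1×(-5) = -1.1 - (-0.5) = -0.6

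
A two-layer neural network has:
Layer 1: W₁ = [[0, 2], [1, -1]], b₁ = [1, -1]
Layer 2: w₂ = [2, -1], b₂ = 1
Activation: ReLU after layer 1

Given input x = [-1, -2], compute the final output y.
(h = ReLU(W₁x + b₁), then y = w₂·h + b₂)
y = 1

Layer 1 pre-activation: z₁ = [-3, 0]
After ReLU: h = [0, 0]
Layer 2 output: y = 2×0 + -1×0 + 1 = 1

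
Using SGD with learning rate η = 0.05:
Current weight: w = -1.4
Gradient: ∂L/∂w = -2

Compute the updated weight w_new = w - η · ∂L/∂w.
w_new = -1.3

w_new = w - η·∂L/∂w = -1.4 - 0.05×(-2) = -1.4 - (-0.1) = -1.3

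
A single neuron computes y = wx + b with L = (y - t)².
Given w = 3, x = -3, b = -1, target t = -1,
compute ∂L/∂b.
∂L/∂b = -18

y = wx + b = (3)(-3) + -1 = -10
∂L/∂y = 2(y - t) = 2(-10 - -1) = -18
∂y/∂b = 1
∂L/∂b = ∂L/∂y · ∂y/∂b = -18 × 1 = -18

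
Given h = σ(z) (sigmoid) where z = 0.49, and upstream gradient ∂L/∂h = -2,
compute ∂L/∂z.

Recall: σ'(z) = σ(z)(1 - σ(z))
∂L/∂z = -0.4711

σ(0.49) = 0.6201
σ'(0.49) = σ(0.49)(1 - σ(0.49)) = 0.6201 × 0.3799 = 0.2356
∂L/∂z = ∂L/∂h · σ'(z) = -2 × 0.2356 = -0.4711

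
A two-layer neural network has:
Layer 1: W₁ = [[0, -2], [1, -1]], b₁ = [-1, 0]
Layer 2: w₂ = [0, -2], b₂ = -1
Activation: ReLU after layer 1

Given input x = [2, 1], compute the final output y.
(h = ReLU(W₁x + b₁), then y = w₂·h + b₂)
y = -3

Layer 1 pre-activation: z₁ = [-3, 1]
After ReLU: h = [0, 1]
Layer 2 output: y = 0×0 + -2×1 + -1 = -3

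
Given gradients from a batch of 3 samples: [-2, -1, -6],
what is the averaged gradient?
Average gradient = -3

Average = (1/3)(-2 + -1 + -6) = -9/3 = -3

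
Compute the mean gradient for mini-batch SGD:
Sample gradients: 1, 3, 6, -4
Average gradient = 1.5

Average = (1/4)(1 + 3 + 6 + -4) = 6/4 = 1.5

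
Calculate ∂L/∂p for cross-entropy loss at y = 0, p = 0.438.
∂L/∂p = 1.779

∂L/∂p = -y/p + (1-y)/(1-p) = 0 + 1/0.562 = 1.779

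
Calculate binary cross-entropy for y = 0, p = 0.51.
L = 0.7133

L = -0·log(0.51) - 1·log(0.49) = -log(0.49) = 0.7133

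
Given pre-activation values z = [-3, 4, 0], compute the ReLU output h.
h = [0, 4, 0]

ReLU applied element-wise: max(0,-3)=0, max(0,4)=4, max(0,0)=0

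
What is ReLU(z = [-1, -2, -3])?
h = [0, 0, 0]

ReLU applied element-wise: max(0,-1)=0, max(0,-2)=0, max(0,-3)=0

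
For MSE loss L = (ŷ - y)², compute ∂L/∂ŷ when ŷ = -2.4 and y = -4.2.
∂L/∂ŷ = 3.6

∂L/∂ŷ = 2(ŷ - y) = 2(-2.4 - -4.2) = 2(1.8) = 3.6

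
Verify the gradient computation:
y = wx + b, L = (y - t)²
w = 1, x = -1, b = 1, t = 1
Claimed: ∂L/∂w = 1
Incorrect

y = (1)(-1) + 1 = 0
∂L/∂y = 2(y - t) = 2(0 - 1) = -2
∂y/∂w = x = -1
∂L/∂w = -2 × -1 = 2

Claimed value: 1
Incorrect: The correct gradient is 2.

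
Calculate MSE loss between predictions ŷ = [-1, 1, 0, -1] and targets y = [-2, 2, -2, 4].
MSE = 7.75

MSE = (1/4)((-1--2)² + (1-2)² + (0--2)² + (-1-4)²) = (1/4)(1 + 1 + 4 + 25) = 7.75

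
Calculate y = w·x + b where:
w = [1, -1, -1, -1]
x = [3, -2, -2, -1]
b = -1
y = 7

y = (1)(3) + (-1)(-2) + (-1)(-2) + (-1)(-1) + -1 = 7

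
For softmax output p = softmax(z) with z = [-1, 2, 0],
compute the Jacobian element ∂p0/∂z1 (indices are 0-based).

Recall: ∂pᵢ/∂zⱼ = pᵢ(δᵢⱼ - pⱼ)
∂p0/∂z1 = -0.03545

p = softmax(z) = [0.04201, 0.8438, 0.1142]
p0 = 0.04201, p1 = 0.8438

∂p0/∂z1 = -p0 × p1 = -0.04201 × 0.8438 = -0.03545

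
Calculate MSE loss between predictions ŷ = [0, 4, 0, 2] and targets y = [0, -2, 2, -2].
MSE = 14

MSE = (1/4)((0-0)² + (4--2)² + (0-2)² + (2--2)²) = (1/4)(0 + 36 + 4 + 16) = 14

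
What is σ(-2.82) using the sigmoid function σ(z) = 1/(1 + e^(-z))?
0.05625

sigmoid(-2.82) = 1/(1 + e^(2.82)) = 1/(1 + 16.78) = 0.05625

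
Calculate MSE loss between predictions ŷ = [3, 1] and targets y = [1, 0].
MSE = 2.5

MSE = (1/2)((3-1)² + (1-0)²) = (1/2)(4 + 1) = 2.5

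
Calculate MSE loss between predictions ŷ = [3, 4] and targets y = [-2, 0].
MSE = 20.5

MSE = (1/2)((3--2)² + (4-0)²) = (1/2)(25 + 16) = 20.5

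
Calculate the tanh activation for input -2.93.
-0.9943

tanh(-2.93) = (e^(-2.93) - e^(2.93))/(e^(-2.93) + e^(2.93)) = -0.9943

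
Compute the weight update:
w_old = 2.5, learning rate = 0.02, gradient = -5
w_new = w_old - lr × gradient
w_new = 2.6

w_new = w - η·∂L/∂w = 2.5 - 0.02×(-5) = 2.5 - (-0.1) = 2.6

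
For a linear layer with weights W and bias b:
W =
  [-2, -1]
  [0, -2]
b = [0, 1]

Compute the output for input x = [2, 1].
y = [-5, -1]

Wx = [-2×2 + -1×1, 0×2 + -2×1]
   = [-5, -2]
y = Wx + b = [-5 + 0, -2 + 1] = [-5, -1]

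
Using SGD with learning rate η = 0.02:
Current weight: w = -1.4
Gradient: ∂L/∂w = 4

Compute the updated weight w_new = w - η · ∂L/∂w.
w_new = -1.48

w_new = w - η·∂L/∂w = -1.4 - 0.02×(4) = -1.4 - (0.08) = -1.48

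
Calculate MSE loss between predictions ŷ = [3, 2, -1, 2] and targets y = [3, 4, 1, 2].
MSE = 2

MSE = (1/4)((3-3)² + (2-4)² + (-1-1)² + (2-2)²) = (1/4)(0 + 4 + 4 + 0) = 2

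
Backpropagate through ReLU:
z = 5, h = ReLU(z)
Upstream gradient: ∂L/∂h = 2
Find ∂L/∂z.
∂L/∂z = 2

h = ReLU(5) = 5
Since z > 0: ∂h/∂z = 1
∂L/∂z = ∂L/∂h · ∂h/∂z = 2 × 1 = 2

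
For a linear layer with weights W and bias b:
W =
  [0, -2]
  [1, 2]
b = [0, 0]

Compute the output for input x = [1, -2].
y = [4, -3]

Wx = [0×1 + -2×-2, 1×1 + 2×-2]
   = [4, -3]
y = Wx + b = [4 + 0, -3 + 0] = [4, -3]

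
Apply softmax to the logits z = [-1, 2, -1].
p = [0.0453, 0.9094, 0.0453]

exp(z) = [0.3679, 7.389, 0.3679]
Sum = 8.125
p = [0.0453, 0.9094, 0.0453]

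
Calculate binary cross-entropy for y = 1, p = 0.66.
L = 0.4155

L = -1·log(0.66) - 0·log(0.34) = -log(0.66) = 0.4155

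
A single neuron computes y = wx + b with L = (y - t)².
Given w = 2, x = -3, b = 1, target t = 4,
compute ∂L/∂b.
∂L/∂b = -18

y = wx + b = (2)(-3) + 1 = -5
∂L/∂y = 2(y - t) = 2(-5 - 4) = -18
∂y/∂b = 1
∂L/∂b = ∂L/∂y · ∂y/∂b = -18 × 1 = -18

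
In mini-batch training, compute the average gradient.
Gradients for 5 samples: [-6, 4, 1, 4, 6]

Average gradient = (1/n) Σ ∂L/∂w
Average gradient = 1.8

Average = (1/5)(-6 + 4 + 1 + 4 + 6) = 9/5 = 1.8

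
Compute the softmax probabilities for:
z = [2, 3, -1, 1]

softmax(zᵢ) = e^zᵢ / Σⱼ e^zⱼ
p = [0.2418, 0.6572, 0.012, 0.0889]

exp(z) = [7.389, 20.09, 0.3679, 2.718]
Sum = 30.56
p = [0.2418, 0.6572, 0.012, 0.0889]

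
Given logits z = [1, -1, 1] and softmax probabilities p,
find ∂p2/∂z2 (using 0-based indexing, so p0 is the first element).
∂p2/∂z2 = 0.249

p = softmax(z) = [0.4683, 0.06338, 0.4683]
p2 = 0.4683

∂p2/∂z2 = p2(1 - p2) = 0.4683 × (1 - 0.4683) = 0.249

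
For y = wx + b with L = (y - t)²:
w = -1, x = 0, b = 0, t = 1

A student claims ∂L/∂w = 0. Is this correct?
Correct

y = (-1)(0) + 0 = 0
∂L/∂y = 2(y - t) = 2(0 - 1) = -2
∂y/∂w = x = 0
∂L/∂w = -2 × 0 = 0

Claimed value: 0
Correct: The correct gradient is 0.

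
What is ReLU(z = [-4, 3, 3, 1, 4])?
h = [0, 3, 3, 1, 4]

ReLU applied element-wise: max(0,-4)=0, max(0,3)=3, max(0,3)=3, max(0,1)=1, max(0,4)=4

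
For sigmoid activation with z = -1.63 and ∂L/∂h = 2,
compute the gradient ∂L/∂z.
∂L/∂z = 0.274

σ(-1.63) = 0.1638
σ'(-1.63) = σ(-1.63)(1 - σ(-1.63)) = 0.1638 × 0.8362 = 0.137
∂L/∂z = ∂L/∂h · σ'(z) = 2 × 0.137 = 0.274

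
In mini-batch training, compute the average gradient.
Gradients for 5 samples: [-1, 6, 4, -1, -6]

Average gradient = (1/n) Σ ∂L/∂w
Average gradient = 0.4

Average = (1/5)(-1 + 6 + 4 + -1 + -6) = 2/5 = 0.4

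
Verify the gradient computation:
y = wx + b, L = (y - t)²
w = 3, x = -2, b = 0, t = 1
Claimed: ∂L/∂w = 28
Correct

y = (3)(-2) + 0 = -6
∂L/∂y = 2(y - t) = 2(-6 - 1) = -14
∂y/∂w = x = -2
∂L/∂w = -14 × -2 = 28

Claimed value: 28
Correct: The correct gradient is 28.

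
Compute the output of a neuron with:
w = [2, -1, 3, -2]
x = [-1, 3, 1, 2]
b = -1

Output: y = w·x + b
y = -7

y = (2)(-1) + (-1)(3) + (3)(1) + (-2)(2) + -1 = -7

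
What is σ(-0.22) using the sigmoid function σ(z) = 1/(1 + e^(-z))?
0.4452

sigmoid(-0.22) = 1/(1 + e^(0.22)) = 1/(1 + 1.246) = 0.4452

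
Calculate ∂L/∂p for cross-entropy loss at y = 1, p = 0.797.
∂L/∂p = -1.255

∂L/∂p = -y/p + (1-y)/(1-p) = -1/0.797 + 0 = -1.255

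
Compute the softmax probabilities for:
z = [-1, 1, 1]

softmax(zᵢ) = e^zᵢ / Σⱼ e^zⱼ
p = [0.0634, 0.4683, 0.4683]

exp(z) = [0.3679, 2.718, 2.718]
Sum = 5.804
p = [0.0634, 0.4683, 0.4683]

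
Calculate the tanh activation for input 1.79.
0.9458

tanh(1.79) = (e^(1.79) - e^(-1.79))/(e^(1.79) + e^(-1.79)) = 0.9458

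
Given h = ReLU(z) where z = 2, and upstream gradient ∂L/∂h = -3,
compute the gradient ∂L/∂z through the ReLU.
∂L/∂z = -3

h = ReLU(2) = 2
Since z > 0: ∂h/∂z = 1
∂L/∂z = ∂L/∂h · ∂h/∂z = -3 × 1 = -3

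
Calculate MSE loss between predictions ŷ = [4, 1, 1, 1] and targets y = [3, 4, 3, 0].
MSE = 3.75

MSE = (1/4)((4-3)² + (1-4)² + (1-3)² + (1-0)²) = (1/4)(1 + 9 + 4 + 1) = 3.75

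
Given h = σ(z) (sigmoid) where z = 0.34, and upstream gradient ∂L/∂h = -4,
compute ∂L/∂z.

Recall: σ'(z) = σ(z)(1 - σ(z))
∂L/∂z = -0.9716

σ(0.34) = 0.5842
σ'(0.34) = σ(0.34)(1 - σ(0.34)) = 0.5842 × 0.4158 = 0.2429
∂L/∂z = ∂L/∂h · σ'(z) = -4 × 0.2429 = -0.9716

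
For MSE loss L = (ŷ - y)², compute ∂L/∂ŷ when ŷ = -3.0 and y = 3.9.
∂L/∂ŷ = -13.8

∂L/∂ŷ = 2(ŷ - y) = 2(-3.0 - 3.9) = 2(-6.9) = -13.8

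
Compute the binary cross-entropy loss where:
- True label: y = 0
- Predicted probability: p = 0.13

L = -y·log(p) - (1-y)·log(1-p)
L = 0.1393

L = -0·log(0.13) - 1·log(0.87) = -log(0.87) = 0.1393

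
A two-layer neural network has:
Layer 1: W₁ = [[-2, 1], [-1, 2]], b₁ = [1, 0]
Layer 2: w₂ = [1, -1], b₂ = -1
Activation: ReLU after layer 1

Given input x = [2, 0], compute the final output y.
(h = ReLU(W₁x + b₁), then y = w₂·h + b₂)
y = -1

Layer 1 pre-activation: z₁ = [-3, -2]
After ReLU: h = [0, 0]
Layer 2 output: y = 1×0 + -1×0 + -1 = -1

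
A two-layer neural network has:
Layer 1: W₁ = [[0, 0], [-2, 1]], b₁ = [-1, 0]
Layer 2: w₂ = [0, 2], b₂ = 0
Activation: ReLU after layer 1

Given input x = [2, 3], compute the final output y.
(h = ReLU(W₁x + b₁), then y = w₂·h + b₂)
y = 0

Layer 1 pre-activation: z₁ = [-1, -1]
After ReLU: h = [0, 0]
Layer 2 output: y = 0×0 + 2×0 + 0 = 0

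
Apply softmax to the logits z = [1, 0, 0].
p = [0.5761, 0.2119, 0.2119]

exp(z) = [2.718, 1, 1]
Sum = 4.718
p = [0.5761, 0.2119, 0.2119]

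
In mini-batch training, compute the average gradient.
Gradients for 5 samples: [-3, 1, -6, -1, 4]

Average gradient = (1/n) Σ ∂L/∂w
Average gradient = -1

Average = (1/5)(-3 + 1 + -6 + -1 + 4) = -5/5 = -1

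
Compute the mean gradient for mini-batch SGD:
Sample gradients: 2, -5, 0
Average gradient = -1

Average = (1/3)(2 + -5 + 0) = -3/3 = -1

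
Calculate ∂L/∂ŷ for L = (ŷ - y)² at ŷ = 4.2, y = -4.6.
∂L/∂ŷ = 17.6

∂L/∂ŷ = 2(ŷ - y) = 2(4.2 - -4.6) = 2(8.8) = 17.6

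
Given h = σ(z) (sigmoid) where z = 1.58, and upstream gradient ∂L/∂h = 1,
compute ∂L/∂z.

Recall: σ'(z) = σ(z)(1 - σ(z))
∂L/∂z = 0.1416

σ(1.58) = 0.8292
σ'(1.58) = σ(1.58)(1 - σ(1.58)) = 0.8292 × 0.1708 = 0.1416
∂L/∂z = ∂L/∂h · σ'(z) = 1 × 0.1416 = 0.1416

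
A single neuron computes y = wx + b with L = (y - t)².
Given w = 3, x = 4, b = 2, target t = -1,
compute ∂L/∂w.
∂L/∂w = 120

y = wx + b = (3)(4) + 2 = 14
∂L/∂y = 2(y - t) = 2(14 - -1) = 30
∂y/∂w = x = 4
∂L/∂w = ∂L/∂y · ∂y/∂w = 30 × 4 = 120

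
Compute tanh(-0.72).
-0.6169

tanh(-0.72) = (e^(-0.72) - e^(0.72))/(e^(-0.72) + e^(0.72)) = -0.6169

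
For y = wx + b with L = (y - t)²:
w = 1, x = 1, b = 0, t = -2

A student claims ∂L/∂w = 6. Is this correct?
Correct

y = (1)(1) + 0 = 1
∂L/∂y = 2(y - t) = 2(1 - -2) = 6
∂y/∂w = x = 1
∂L/∂w = 6 × 1 = 6

Claimed value: 6
Correct: The correct gradient is 6.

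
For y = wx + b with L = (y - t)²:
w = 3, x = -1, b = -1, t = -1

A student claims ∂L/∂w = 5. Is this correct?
Incorrect

y = (3)(-1) + -1 = -4
∂L/∂y = 2(y - t) = 2(-4 - -1) = -6
∂y/∂w = x = -1
∂L/∂w = -6 × -1 = 6

Claimed value: 5
Incorrect: The correct gradient is 6.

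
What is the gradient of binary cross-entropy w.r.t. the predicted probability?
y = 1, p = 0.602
∂L/∂p = -1.661

∂L/∂p = -y/p + (1-y)/(1-p) = -1/0.602 + 0 = -1.661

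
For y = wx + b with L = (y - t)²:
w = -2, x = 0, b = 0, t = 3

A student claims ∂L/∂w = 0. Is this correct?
Correct

y = (-2)(0) + 0 = 0
∂L/∂y = 2(y - t) = 2(0 - 3) = -6
∂y/∂w = x = 0
∂L/∂w = -6 × 0 = 0

Claimed value: 0
Correct: The correct gradient is 0.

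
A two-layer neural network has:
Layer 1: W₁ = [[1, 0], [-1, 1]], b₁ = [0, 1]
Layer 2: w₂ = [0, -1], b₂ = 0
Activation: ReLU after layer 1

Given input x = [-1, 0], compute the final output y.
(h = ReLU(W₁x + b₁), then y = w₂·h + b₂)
y = -2

Layer 1 pre-activation: z₁ = [-1, 2]
After ReLU: h = [0, 2]
Layer 2 output: y = 0×0 + -1×2 + 0 = -2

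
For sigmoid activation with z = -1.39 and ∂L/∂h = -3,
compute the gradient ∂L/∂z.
∂L/∂z = -0.4789

σ(-1.39) = 0.1994
σ'(-1.39) = σ(-1.39)(1 - σ(-1.39)) = 0.1994 × 0.8006 = 0.1596
∂L/∂z = ∂L/∂h · σ'(z) = -3 × 0.1596 = -0.4789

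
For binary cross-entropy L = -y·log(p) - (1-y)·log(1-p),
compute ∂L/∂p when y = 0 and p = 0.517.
∂L/∂p = 2.07

∂L/∂p = -y/p + (1-y)/(1-p) = 0 + 1/0.483 = 2.07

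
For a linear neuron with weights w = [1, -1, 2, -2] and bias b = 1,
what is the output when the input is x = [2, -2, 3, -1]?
y = 13

y = (1)(2) + (-1)(-2) + (2)(3) + (-2)(-1) + 1 = 13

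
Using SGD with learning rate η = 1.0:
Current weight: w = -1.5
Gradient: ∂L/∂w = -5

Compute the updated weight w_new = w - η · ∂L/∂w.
w_new = 3.5

w_new = w - η·∂L/∂w = -1.5 - 1.0×(-5) = -1.5 - (-5) = 3.5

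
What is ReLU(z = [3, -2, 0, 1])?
h = [3, 0, 0, 1]

ReLU applied element-wise: max(0,3)=3, max(0,-2)=0, max(0,0)=0, max(0,1)=1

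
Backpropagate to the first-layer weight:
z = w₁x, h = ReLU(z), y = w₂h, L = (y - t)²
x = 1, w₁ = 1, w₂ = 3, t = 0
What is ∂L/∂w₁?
∂L/∂w₁ = 18

Forward pass:
z = w₁x = 1×1 = 1
h = ReLU(1) = 1
y = w₂h = 3×1 = 3

Backward pass:
∂L/∂y = 2(y - t) = 2(3 - 0) = 6
∂y/∂h = w₂ = 3
∂h/∂z = 1 (ReLU derivative)
∂z/∂w₁ = x = 1

∂L/∂w₁ = 6 × 3 × 1 × 1 = 18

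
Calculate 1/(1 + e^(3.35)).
0.0339

sigmoid(-3.35) = 1/(1 + e^(3.35)) = 1/(1 + 28.5) = 0.0339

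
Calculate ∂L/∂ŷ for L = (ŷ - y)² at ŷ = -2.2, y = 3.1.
∂L/∂ŷ = -10.6

∂L/∂ŷ = 2(ŷ - y) = 2(-2.2 - 3.1) = 2(-5.3) = -10.6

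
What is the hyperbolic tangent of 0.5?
0.4621

tanh(0.5) = (e^(0.5) - e^(-0.5))/(e^(0.5) + e^(-0.5)) = 0.4621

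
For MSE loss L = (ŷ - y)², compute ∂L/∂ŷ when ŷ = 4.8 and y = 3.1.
∂L/∂ŷ = 3.4

∂L/∂ŷ = 2(ŷ - y) = 2(4.8 - 3.1) = 2(1.7) = 3.4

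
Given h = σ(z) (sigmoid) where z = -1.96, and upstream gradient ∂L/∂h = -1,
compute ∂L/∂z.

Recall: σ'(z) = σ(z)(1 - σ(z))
∂L/∂z = -0.1082

σ(-1.96) = 0.1235
σ'(-1.96) = σ(-1.96)(1 - σ(-1.96)) = 0.1235 × 0.8765 = 0.1082
∂L/∂z = ∂L/∂h · σ'(z) = -1 × 0.1082 = -0.1082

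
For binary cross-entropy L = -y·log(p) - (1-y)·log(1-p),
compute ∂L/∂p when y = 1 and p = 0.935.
∂L/∂p = -1.07

∂L/∂p = -y/p + (1-y)/(1-p) = -1/0.935 + 0 = -1.07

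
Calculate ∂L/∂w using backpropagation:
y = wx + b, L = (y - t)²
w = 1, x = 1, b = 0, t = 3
∂L/∂w = -4

y = wx + b = (1)(1) + 0 = 1
∂L/∂y = 2(y - t) = 2(1 - 3) = -4
∂y/∂w = x = 1
∂L/∂w = ∂L/∂y · ∂y/∂w = -4 × 1 = -4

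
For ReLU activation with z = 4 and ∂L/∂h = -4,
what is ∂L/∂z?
∂L/∂z = -4

h = ReLU(4) = 4
Since z > 0: ∂h/∂z = 1
∂L/∂z = ∂L/∂h · ∂h/∂z = -4 × 1 = -4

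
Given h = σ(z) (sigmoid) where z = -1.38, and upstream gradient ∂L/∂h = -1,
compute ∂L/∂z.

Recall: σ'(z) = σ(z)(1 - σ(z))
∂L/∂z = -0.1606

σ(-1.38) = 0.201
σ'(-1.38) = σ(-1.38)(1 - σ(-1.38)) = 0.201 × 0.799 = 0.1606
∂L/∂z = ∂L/∂h · σ'(z) = -1 × 0.1606 = -0.1606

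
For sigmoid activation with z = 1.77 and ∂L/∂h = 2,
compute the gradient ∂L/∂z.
∂L/∂z = 0.2487

σ(1.77) = 0.8545
σ'(1.77) = σ(1.77)(1 - σ(1.77)) = 0.8545 × 0.1455 = 0.1244
∂L/∂z = ∂L/∂h · σ'(z) = 2 × 0.1244 = 0.2487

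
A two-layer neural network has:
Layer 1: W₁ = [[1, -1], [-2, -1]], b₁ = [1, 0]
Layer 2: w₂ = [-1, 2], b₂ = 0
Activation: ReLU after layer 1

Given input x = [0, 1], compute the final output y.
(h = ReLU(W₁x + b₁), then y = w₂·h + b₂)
y = 0

Layer 1 pre-activation: z₁ = [0, -1]
After ReLU: h = [0, 0]
Layer 2 output: y = -1×0 + 2×0 + 0 = 0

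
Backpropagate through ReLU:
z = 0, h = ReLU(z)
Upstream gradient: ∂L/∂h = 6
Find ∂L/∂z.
∂L/∂z = 0

h = ReLU(0) = 0
At z = 0: ∂h/∂z = 0 (by convention)
∂L/∂z = ∂L/∂h · ∂h/∂z = 6 × 0 = 0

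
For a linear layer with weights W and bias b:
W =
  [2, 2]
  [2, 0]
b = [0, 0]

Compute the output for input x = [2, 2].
y = [8, 4]

Wx = [2×2 + 2×2, 2×2 + 0×2]
   = [8, 4]
y = Wx + b = [8 + 0, 4 + 0] = [8, 4]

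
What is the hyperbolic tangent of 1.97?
0.9618

tanh(1.97) = (e^(1.97) - e^(-1.97))/(e^(1.97) + e^(-1.97)) = 0.9618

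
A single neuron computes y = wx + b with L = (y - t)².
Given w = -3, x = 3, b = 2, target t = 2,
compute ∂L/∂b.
∂L/∂b = -18

y = wx + b = (-3)(3) + 2 = -7
∂L/∂y = 2(y - t) = 2(-7 - 2) = -18
∂y/∂b = 1
∂L/∂b = ∂L/∂y · ∂y/∂b = -18 × 1 = -18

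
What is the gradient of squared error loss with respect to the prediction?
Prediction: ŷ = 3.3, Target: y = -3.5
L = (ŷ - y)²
∂L/∂ŷ = 13.6

∂L/∂ŷ = 2(ŷ - y) = 2(3.3 - -3.5) = 2(6.8) = 13.6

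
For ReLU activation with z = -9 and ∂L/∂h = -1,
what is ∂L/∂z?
∂L/∂z = 0

h = ReLU(-9) = 0
Since z < 0: ∂h/∂z = 0
∂L/∂z = ∂L/∂h · ∂h/∂z = -1 × 0 = 0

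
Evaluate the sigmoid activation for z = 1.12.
0.754

sigmoid(1.12) = 1/(1 + e^(-1.12)) = 1/(1 + 0.3263) = 0.754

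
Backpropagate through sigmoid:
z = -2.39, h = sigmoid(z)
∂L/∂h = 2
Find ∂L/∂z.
∂L/∂z = 0.1538

σ(-2.39) = 0.08394
σ'(-2.39) = σ(-2.39)(1 - σ(-2.39)) = 0.08394 × 0.9161 = 0.07689
∂L/∂z = ∂L/∂h · σ'(z) = 2 × 0.07689 = 0.1538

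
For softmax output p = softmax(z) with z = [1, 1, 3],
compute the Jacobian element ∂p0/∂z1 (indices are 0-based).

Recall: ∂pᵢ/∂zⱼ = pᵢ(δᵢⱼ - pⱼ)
∂p0/∂z1 = -0.01134

p = softmax(z) = [0.1065, 0.1065, 0.787]
p0 = 0.1065, p1 = 0.1065

∂p0/∂z1 = -p0 × p1 = -0.1065 × 0.1065 = -0.01134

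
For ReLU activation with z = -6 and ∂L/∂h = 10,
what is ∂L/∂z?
∂L/∂z = 0

h = ReLU(-6) = 0
Since z < 0: ∂h/∂z = 0
∂L/∂z = ∂L/∂h · ∂h/∂z = 10 × 0 = 0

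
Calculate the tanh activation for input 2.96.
0.9946

tanh(2.96) = (e^(2.96) - e^(-2.96))/(e^(2.96) + e^(-2.96)) = 0.9946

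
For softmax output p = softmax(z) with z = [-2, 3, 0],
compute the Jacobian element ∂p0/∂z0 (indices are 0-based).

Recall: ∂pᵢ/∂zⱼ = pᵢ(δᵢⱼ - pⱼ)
∂p0/∂z0 = 0.006337

p = softmax(z) = [0.006377, 0.9465, 0.04712]
p0 = 0.006377

∂p0/∂z0 = p0(1 - p0) = 0.006377 × (1 - 0.006377) = 0.006337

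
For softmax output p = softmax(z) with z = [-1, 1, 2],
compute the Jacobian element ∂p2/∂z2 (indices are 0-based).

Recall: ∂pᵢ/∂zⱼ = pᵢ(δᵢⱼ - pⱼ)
∂p2/∂z2 = 0.2078

p = softmax(z) = [0.03512, 0.2595, 0.7054]
p2 = 0.7054

∂p2/∂z2 = p2(1 - p2) = 0.7054 × (1 - 0.7054) = 0.2078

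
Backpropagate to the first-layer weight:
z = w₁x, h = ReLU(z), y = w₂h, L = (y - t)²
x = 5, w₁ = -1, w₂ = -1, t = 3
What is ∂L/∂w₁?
∂L/∂w₁ = 0

Forward pass:
z = w₁x = -1×5 = -5
h = ReLU(-5) = 0
y = w₂h = -1×0 = 0

Backward pass:
∂L/∂y = 2(y - t) = 2(0 - 3) = -6
∂y/∂h = w₂ = -1
∂h/∂z = 0 (ReLU derivative)
∂z/∂w₁ = x = 5

∂L/∂w₁ = -6 × -1 × 0 × 5 = 0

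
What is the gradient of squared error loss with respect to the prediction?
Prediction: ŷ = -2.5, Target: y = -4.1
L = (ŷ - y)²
∂L/∂ŷ = 3.2

∂L/∂ŷ = 2(ŷ - y) = 2(-2.5 - -4.1) = 2(1.6) = 3.2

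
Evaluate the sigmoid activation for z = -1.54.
0.1765

sigmoid(-1.54) = 1/(1 + e^(1.54)) = 1/(1 + 4.665) = 0.1765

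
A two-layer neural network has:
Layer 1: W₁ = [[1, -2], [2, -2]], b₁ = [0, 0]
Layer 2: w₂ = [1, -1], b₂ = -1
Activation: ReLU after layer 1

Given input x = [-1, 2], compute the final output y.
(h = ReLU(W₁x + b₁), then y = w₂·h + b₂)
y = -1

Layer 1 pre-activation: z₁ = [-5, -6]
After ReLU: h = [0, 0]
Layer 2 output: y = 1×0 + -1×0 + -1 = -1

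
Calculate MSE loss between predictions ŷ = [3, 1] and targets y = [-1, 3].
MSE = 10

MSE = (1/2)((3--1)² + (1-3)²) = (1/2)(16 + 4) = 10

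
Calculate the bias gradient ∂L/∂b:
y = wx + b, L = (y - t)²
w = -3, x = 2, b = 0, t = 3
∂L/∂b = -18

y = wx + b = (-3)(2) + 0 = -6
∂L/∂y = 2(y - t) = 2(-6 - 3) = -18
∂y/∂b = 1
∂L/∂b = ∂L/∂y · ∂y/∂b = -18 × 1 = -18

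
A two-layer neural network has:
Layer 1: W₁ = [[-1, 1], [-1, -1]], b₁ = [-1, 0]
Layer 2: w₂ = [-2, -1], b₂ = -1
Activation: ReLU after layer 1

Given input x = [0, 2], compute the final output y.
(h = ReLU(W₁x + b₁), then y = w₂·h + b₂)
y = -3

Layer 1 pre-activation: z₁ = [1, -2]
After ReLU: h = [1, 0]
Layer 2 output: y = -2×1 + -1×0 + -1 = -3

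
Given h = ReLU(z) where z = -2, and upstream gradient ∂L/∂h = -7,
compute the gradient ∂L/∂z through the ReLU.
∂L/∂z = 0

h = ReLU(-2) = 0
Since z < 0: ∂h/∂z = 0
∂L/∂z = ∂L/∂h · ∂h/∂z = -7 × 0 = 0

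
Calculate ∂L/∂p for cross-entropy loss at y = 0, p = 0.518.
∂L/∂p = 2.075

∂L/∂p = -y/p + (1-y)/(1-p) = 0 + 1/0.482 = 2.075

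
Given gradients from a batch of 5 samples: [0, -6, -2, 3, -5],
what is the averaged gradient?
Average gradient = -2

Average = (1/5)(0 + -6 + -2 + 3 + -5) = -10/5 = -2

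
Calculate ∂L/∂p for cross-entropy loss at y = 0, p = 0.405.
∂L/∂p = 1.681

∂L/∂p = -y/p + (1-y)/(1-p) = 0 + 1/0.595 = 1.681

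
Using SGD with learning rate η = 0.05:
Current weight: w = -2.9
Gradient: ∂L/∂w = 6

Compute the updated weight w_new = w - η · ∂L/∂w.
w_new = -3.2

w_new = w - η·∂L/∂w = -2.9 - 0.05×(6) = -2.9 - (0.3) = -3.2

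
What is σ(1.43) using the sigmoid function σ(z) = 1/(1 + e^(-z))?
0.8069

sigmoid(1.43) = 1/(1 + e^(-1.43)) = 1/(1 + 0.2393) = 0.8069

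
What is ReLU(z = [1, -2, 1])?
h = [1, 0, 1]

ReLU applied element-wise: max(0,1)=1, max(0,-2)=0, max(0,1)=1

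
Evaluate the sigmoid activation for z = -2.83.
0.05572

sigmoid(-2.83) = 1/(1 + e^(2.83)) = 1/(1 + 16.95) = 0.05572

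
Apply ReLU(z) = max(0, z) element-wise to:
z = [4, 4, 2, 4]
h = [4, 4, 2, 4]

ReLU applied element-wise: max(0,4)=4, max(0,4)=4, max(0,2)=2, max(0,4)=4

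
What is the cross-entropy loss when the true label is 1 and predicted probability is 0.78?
L = 0.2485

L = -1·log(0.78) - 0·log(0.22) = -log(0.78) = 0.2485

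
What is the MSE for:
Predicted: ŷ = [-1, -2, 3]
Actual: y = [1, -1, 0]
MSE = 4.667

MSE = (1/3)((-1-1)² + (-2--1)² + (3-0)²) = (1/3)(4 + 1 + 9) = 4.667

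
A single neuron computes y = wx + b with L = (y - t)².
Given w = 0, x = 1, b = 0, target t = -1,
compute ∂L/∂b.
∂L/∂b = 2

y = wx + b = (0)(1) + 0 = 0
∂L/∂y = 2(y - t) = 2(0 - -1) = 2
∂y/∂b = 1
∂L/∂b = ∂L/∂y · ∂y/∂b = 2 × 1 = 2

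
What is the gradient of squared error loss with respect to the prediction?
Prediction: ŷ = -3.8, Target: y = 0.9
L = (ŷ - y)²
∂L/∂ŷ = -9.4

∂L/∂ŷ = 2(ŷ - y) = 2(-3.8 - 0.9) = 2(-4.7) = -9.4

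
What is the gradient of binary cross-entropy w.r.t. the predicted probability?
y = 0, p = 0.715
∂L/∂p = 3.509

∂L/∂p = -y/p + (1-y)/(1-p) = 0 + 1/0.285 = 3.509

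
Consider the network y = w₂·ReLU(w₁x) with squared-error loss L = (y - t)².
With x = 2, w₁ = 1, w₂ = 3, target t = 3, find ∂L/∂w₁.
∂L/∂w₁ = 36

Forward pass:
z = w₁x = 1×2 = 2
h = ReLU(2) = 2
y = w₂h = 3×2 = 6

Backward pass:
∂L/∂y = 2(y - t) = 2(6 - 3) = 6
∂y/∂h = w₂ = 3
∂h/∂z = 1 (ReLU derivative)
∂z/∂w₁ = x = 2

∂L/∂w₁ = 6 × 3 × 1 × 2 = 36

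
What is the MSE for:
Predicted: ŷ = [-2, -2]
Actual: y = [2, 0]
MSE = 10

MSE = (1/2)((-2-2)² + (-2-0)²) = (1/2)(16 + 4) = 10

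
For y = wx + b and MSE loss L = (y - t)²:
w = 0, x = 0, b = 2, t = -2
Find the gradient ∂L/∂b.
∂L/∂b = 8

y = wx + b = (0)(0) + 2 = 2
∂L/∂y = 2(y - t) = 2(2 - -2) = 8
∂y/∂b = 1
∂L/∂b = ∂L/∂y · ∂y/∂b = 8 × 1 = 8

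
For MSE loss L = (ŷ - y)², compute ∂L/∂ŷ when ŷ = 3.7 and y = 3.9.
∂L/∂ŷ = -0.4

∂L/∂ŷ = 2(ŷ - y) = 2(3.7 - 3.9) = 2(-0.2) = -0.4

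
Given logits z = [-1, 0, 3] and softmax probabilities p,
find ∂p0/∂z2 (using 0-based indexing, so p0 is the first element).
∂p0/∂z2 = -0.01605

p = softmax(z) = [0.01715, 0.04661, 0.9362]
p0 = 0.01715, p2 = 0.9362

∂p0/∂z2 = -p0 × p2 = -0.01715 × 0.9362 = -0.01605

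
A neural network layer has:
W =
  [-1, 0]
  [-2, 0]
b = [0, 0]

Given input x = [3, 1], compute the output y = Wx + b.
y = [-3, -6]

Wx = [-1×3 + 0×1, -2×3 + 0×1]
   = [-3, -6]
y = Wx + b = [-3 + 0, -6 + 0] = [-3, -6]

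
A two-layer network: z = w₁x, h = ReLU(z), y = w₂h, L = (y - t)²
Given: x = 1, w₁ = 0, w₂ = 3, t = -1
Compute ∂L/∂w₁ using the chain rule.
∂L/∂w₁ = 0

Forward pass:
z = w₁x = 0×1 = 0
h = ReLU(0) = 0
y = w₂h = 3×0 = 0

Backward pass:
∂L/∂y = 2(y - t) = 2(0 - -1) = 2
∂y/∂h = w₂ = 3
∂h/∂z = 0 (ReLU derivative)
∂z/∂w₁ = x = 1

∂L/∂w₁ = 2 × 3 × 0 × 1 = 0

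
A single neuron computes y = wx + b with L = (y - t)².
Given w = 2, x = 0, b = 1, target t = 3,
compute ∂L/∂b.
∂L/∂b = -4

y = wx + b = (2)(0) + 1 = 1
∂L/∂y = 2(y - t) = 2(1 - 3) = -4
∂y/∂b = 1
∂L/∂b = ∂L/∂y · ∂y/∂b = -4 × 1 = -4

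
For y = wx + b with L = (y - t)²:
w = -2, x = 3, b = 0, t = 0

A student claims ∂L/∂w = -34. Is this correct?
Incorrect

y = (-2)(3) + 0 = -6
∂L/∂y = 2(y - t) = 2(-6 - 0) = -12
∂y/∂w = x = 3
∂L/∂w = -12 × 3 = -36

Claimed value: -34
Incorrect: The correct gradient is -36.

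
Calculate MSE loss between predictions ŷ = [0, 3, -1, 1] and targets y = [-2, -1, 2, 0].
MSE = 7.5

MSE = (1/4)((0--2)² + (3--1)² + (-1-2)² + (1-0)²) = (1/4)(4 + 16 + 9 + 1) = 7.5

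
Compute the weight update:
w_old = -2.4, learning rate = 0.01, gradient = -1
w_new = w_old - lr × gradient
w_new = -2.39

w_new = w - η·∂L/∂w = -2.4 - 0.01×(-1) = -2.4 - (-0.01) = -2.39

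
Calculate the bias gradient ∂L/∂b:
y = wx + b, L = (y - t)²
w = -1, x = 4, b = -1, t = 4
∂L/∂b = -18

y = wx + b = (-1)(4) + -1 = -5
∂L/∂y = 2(y - t) = 2(-5 - 4) = -18
∂y/∂b = 1
∂L/∂b = ∂L/∂y · ∂y/∂b = -18 × 1 = -18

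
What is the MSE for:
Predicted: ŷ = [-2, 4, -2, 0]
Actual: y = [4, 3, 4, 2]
MSE = 19.25

MSE = (1/4)((-2-4)² + (4-3)² + (-2-4)² + (0-2)²) = (1/4)(36 + 1 + 36 + 4) = 19.25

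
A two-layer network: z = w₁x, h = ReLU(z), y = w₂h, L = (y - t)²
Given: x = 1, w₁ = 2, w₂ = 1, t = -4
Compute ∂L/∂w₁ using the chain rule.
∂L/∂w₁ = 12

Forward pass:
z = w₁x = 2×1 = 2
h = ReLU(2) = 2
y = w₂h = 1×2 = 2

Backward pass:
∂L/∂y = 2(y - t) = 2(2 - -4) = 12
∂y/∂h = w₂ = 1
∂h/∂z = 1 (ReLU derivative)
∂z/∂w₁ = x = 1

∂L/∂w₁ = 12 × 1 × 1 × 1 = 12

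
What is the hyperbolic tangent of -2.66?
-0.9903

tanh(-2.66) = (e^(-2.66) - e^(2.66))/(e^(-2.66) + e^(2.66)) = -0.9903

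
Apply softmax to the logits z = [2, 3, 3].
p = [0.1554, 0.4223, 0.4223]

exp(z) = [7.389, 20.09, 20.09]
Sum = 47.56
p = [0.1554, 0.4223, 0.4223]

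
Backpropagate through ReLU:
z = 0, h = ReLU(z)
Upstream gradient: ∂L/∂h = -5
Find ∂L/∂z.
∂L/∂z = 0

h = ReLU(0) = 0
At z = 0: ∂h/∂z = 0 (by convention)
∂L/∂z = ∂L/∂h · ∂h/∂z = -5 × 0 = 0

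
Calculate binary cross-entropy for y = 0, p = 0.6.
L = 0.9163

L = -0·log(0.6) - 1·log(0.4) = -log(0.4) = 0.9163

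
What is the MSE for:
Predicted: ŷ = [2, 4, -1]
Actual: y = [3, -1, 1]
MSE = 10

MSE = (1/3)((2-3)² + (4--1)² + (-1-1)²) = (1/3)(1 + 25 + 4) = 10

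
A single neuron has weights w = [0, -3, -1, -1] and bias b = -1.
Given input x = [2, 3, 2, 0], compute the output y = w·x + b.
y = -12

y = (0)(2) + (-3)(3) + (-1)(2) + (-1)(0) + -1 = -12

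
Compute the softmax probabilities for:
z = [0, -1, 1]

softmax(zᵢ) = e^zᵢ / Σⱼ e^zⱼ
p = [0.2447, 0.09, 0.6652]

exp(z) = [1, 0.3679, 2.718]
Sum = 4.086
p = [0.2447, 0.09, 0.6652]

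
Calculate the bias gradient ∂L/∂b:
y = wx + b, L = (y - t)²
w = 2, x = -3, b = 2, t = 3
∂L/∂b = -14

y = wx + b = (2)(-3) + 2 = -4
∂L/∂y = 2(y - t) = 2(-4 - 3) = -14
∂y/∂b = 1
∂L/∂b = ∂L/∂y · ∂y/∂b = -14 × 1 = -14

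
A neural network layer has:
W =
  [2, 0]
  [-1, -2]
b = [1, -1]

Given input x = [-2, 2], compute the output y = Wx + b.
y = [-3, -3]

Wx = [2×-2 + 0×2, -1×-2 + -2×2]
   = [-4, -2]
y = Wx + b = [-4 + 1, -2 + -1] = [-3, -3]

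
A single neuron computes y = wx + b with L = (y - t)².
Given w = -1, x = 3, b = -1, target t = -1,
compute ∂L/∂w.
∂L/∂w = -18

y = wx + b = (-1)(3) + -1 = -4
∂L/∂y = 2(y - t) = 2(-4 - -1) = -6
∂y/∂w = x = 3
∂L/∂w = ∂L/∂y · ∂y/∂w = -6 × 3 = -18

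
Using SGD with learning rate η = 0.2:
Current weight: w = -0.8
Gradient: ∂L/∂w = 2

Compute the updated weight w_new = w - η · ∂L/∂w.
w_new = -1.2

w_new = w - η·∂L/∂w = -0.8 - 0.2×(2) = -0.8 - (0.4) = -1.2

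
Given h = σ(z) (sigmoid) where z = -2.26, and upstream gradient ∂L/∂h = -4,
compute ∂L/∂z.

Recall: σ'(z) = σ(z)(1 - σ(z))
∂L/∂z = -0.3422

σ(-2.26) = 0.09449
σ'(-2.26) = σ(-2.26)(1 - σ(-2.26)) = 0.09449 × 0.9055 = 0.08556
∂L/∂z = ∂L/∂h · σ'(z) = -4 × 0.08556 = -0.3422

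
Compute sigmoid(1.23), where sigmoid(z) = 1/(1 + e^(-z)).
0.7738

sigmoid(1.23) = 1/(1 + e^(-1.23)) = 1/(1 + 0.2923) = 0.7738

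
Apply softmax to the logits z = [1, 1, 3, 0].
p = [0.1025, 0.1025, 0.7573, 0.0377]

exp(z) = [2.718, 2.718, 20.09, 1]
Sum = 26.52
p = [0.1025, 0.1025, 0.7573, 0.0377]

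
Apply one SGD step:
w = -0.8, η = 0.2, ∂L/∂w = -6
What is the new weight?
w_new = 0.4

w_new = w - η·∂L/∂w = -0.8 - 0.2×(-6) = -0.8 - (-1.2) = 0.4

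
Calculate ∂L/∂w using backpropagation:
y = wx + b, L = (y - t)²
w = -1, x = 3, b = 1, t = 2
∂L/∂w = -24

y = wx + b = (-1)(3) + 1 = -2
∂L/∂y = 2(y - t) = 2(-2 - 2) = -8
∂y/∂w = x = 3
∂L/∂w = ∂L/∂y · ∂y/∂w = -8 × 3 = -24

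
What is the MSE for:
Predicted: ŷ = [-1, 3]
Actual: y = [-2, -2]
MSE = 13

MSE = (1/2)((-1--2)² + (3--2)²) = (1/2)(1 + 25) = 13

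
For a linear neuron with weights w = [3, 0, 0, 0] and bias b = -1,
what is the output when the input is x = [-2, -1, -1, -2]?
y = -7

y = (3)(-2) + (0)(-1) + (0)(-1) + (0)(-2) + -1 = -7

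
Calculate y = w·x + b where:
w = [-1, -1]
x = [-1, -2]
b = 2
y = 5

y = (-1)(-1) + (-1)(-2) + 2 = 5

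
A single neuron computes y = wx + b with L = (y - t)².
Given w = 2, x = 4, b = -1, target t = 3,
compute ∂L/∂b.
∂L/∂b = 8

y = wx + b = (2)(4) + -1 = 7
∂L/∂y = 2(y - t) = 2(7 - 3) = 8
∂y/∂b = 1
∂L/∂b = ∂L/∂y · ∂y/∂b = 8 × 1 = 8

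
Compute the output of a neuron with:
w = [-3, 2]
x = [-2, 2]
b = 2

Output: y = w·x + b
y = 12

y = (-3)(-2) + (2)(2) + 2 = 12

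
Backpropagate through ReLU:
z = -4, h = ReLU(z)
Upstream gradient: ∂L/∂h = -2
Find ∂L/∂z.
∂L/∂z = 0

h = ReLU(-4) = 0
Since z < 0: ∂h/∂z = 0
∂L/∂z = ∂L/∂h · ∂h/∂z = -2 × 0 = 0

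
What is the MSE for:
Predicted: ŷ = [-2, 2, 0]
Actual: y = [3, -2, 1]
MSE = 14

MSE = (1/3)((-2-3)² + (2--2)² + (0-1)²) = (1/3)(25 + 16 + 1) = 14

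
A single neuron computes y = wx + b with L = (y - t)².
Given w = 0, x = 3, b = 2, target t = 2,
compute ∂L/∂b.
∂L/∂b = 0

y = wx + b = (0)(3) + 2 = 2
∂L/∂y = 2(y - t) = 2(2 - 2) = 0
∂y/∂b = 1
∂L/∂b = ∂L/∂y · ∂y/∂b = 0 × 1 = 0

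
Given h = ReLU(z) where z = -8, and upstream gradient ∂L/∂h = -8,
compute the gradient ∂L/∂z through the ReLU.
∂L/∂z = 0

h = ReLU(-8) = 0
Since z < 0: ∂h/∂z = 0
∂L/∂z = ∂L/∂h · ∂h/∂z = -8 × 0 = 0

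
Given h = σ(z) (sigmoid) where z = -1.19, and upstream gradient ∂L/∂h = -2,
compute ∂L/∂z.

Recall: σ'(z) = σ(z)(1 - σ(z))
∂L/∂z = -0.3577

σ(-1.19) = 0.2333
σ'(-1.19) = σ(-1.19)(1 - σ(-1.19)) = 0.2333 × 0.7667 = 0.1788
∂L/∂z = ∂L/∂h · σ'(z) = -2 × 0.1788 = -0.3577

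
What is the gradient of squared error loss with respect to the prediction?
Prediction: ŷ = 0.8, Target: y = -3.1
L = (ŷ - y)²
∂L/∂ŷ = 7.8

∂L/∂ŷ = 2(ŷ - y) = 2(0.8 - -3.1) = 2(3.9) = 7.8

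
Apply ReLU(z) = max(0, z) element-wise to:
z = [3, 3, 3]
h = [3, 3, 3]

ReLU applied element-wise: max(0,3)=3, max(0,3)=3, max(0,3)=3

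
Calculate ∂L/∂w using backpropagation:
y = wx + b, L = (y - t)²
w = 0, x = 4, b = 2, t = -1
∂L/∂w = 24

y = wx + b = (0)(4) + 2 = 2
∂L/∂y = 2(y - t) = 2(2 - -1) = 6
∂y/∂w = x = 4
∂L/∂w = ∂L/∂y · ∂y/∂w = 6 × 4 = 24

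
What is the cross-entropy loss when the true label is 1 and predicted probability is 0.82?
L = 0.1985

L = -1·log(0.82) - 0·log(0.18) = -log(0.82) = 0.1985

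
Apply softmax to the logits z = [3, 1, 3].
p = [0.4683, 0.0634, 0.4683]

exp(z) = [20.09, 2.718, 20.09]
Sum = 42.89
p = [0.4683, 0.0634, 0.4683]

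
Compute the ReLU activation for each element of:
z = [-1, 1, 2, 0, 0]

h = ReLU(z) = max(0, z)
h = [0, 1, 2, 0, 0]

ReLU applied element-wise: max(0,-1)=0, max(0,1)=1, max(0,2)=2, max(0,0)=0, max(0,0)=0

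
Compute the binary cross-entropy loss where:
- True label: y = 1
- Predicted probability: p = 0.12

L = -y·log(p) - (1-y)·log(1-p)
L = 2.12

L = -1·log(0.12) - 0·log(0.88) = -log(0.12) = 2.12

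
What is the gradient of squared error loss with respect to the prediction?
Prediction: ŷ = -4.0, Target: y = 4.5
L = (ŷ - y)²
∂L/∂ŷ = -17.0

∂L/∂ŷ = 2(ŷ - y) = 2(-4.0 - 4.5) = 2(-8.5) = -17.0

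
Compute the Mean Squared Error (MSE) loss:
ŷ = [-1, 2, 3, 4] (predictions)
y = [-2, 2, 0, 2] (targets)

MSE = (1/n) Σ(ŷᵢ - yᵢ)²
MSE = 3.5

MSE = (1/4)((-1--2)² + (2-2)² + (3-0)² + (4-2)²) = (1/4)(1 + 0 + 9 + 4) = 3.5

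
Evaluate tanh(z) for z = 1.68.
0.9329

tanh(1.68) = (e^(1.68) - e^(-1.68))/(e^(1.68) + e^(-1.68)) = 0.9329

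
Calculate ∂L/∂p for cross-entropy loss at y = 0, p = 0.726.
∂L/∂p = 3.65

∂L/∂p = -y/p + (1-y)/(1-p) = 0 + 1/0.274 = 3.65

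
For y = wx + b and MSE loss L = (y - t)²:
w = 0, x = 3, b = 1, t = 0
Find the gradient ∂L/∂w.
∂L/∂w = 6

y = wx + b = (0)(3) + 1 = 1
∂L/∂y = 2(y - t) = 2(1 - 0) = 2
∂y/∂w = x = 3
∂L/∂w = ∂L/∂y · ∂y/∂w = 2 × 3 = 6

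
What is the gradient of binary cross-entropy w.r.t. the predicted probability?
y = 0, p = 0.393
∂L/∂p = 1.647

∂L/∂p = -y/p + (1-y)/(1-p) = 0 + 1/0.607 = 1.647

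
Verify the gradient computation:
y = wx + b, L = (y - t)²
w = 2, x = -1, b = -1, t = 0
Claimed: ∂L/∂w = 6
Correct

y = (2)(-1) + -1 = -3
∂L/∂y = 2(y - t) = 2(-3 - 0) = -6
∂y/∂w = x = -1
∂L/∂w = -6 × -1 = 6

Claimed value: 6
Correct: The correct gradient is 6.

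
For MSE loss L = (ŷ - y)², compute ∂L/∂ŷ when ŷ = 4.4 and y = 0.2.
∂L/∂ŷ = 8.4

∂L/∂ŷ = 2(ŷ - y) = 2(4.4 - 0.2) = 2(4.2) = 8.4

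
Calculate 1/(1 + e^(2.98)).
0.04834

sigmoid(-2.98) = 1/(1 + e^(2.98)) = 1/(1 + 19.69) = 0.04834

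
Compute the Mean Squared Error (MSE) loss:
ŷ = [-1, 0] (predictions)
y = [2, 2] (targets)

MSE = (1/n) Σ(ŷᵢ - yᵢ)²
MSE = 6.5

MSE = (1/2)((-1-2)² + (0-2)²) = (1/2)(9 + 4) = 6.5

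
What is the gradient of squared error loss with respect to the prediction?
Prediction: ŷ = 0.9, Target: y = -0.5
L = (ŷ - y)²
∂L/∂ŷ = 2.8

∂L/∂ŷ = 2(ŷ - y) = 2(0.9 - -0.5) = 2(1.4) = 2.8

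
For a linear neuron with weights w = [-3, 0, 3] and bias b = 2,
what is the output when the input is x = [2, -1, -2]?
y = -10

y = (-3)(2) + (0)(-1) + (3)(-2) + 2 = -10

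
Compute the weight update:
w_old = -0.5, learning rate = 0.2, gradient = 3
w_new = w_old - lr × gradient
w_new = -1.1

w_new = w - η·∂L/∂w = -0.5 - 0.2×(3) = -0.5 - (0.6) = -1.1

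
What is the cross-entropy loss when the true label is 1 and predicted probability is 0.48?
L = 0.734

L = -1·log(0.48) - 0·log(0.52) = -log(0.48) = 0.734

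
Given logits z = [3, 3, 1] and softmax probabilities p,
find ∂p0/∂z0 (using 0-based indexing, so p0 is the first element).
∂p0/∂z0 = 0.249

p = softmax(z) = [0.4683, 0.4683, 0.06338]
p0 = 0.4683

∂p0/∂z0 = p0(1 - p0) = 0.4683 × (1 - 0.4683) = 0.249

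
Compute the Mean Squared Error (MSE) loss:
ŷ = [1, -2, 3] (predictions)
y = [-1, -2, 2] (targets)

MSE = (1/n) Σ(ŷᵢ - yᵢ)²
MSE = 1.667

MSE = (1/3)((1--1)² + (-2--2)² + (3-2)²) = (1/3)(4 + 0 + 1) = 1.667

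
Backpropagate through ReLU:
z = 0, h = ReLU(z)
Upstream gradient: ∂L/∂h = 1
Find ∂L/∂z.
∂L/∂z = 0

h = ReLU(0) = 0
At z = 0: ∂h/∂z = 0 (by convention)
∂L/∂z = ∂L/∂h · ∂h/∂z = 1 × 0 = 0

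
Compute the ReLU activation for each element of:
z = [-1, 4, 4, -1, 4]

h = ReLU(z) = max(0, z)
h = [0, 4, 4, 0, 4]

ReLU applied element-wise: max(0,-1)=0, max(0,4)=4, max(0,4)=4, max(0,-1)=0, max(0,4)=4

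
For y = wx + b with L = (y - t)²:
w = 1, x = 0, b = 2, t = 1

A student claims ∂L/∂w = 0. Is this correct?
Correct

y = (1)(0) + 2 = 2
∂L/∂y = 2(y - t) = 2(2 - 1) = 2
∂y/∂w = x = 0
∂L/∂w = 2 × 0 = 0

Claimed value: 0
Correct: The correct gradient is 0.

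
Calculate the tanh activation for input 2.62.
0.9895

tanh(2.62) = (e^(2.62) - e^(-2.62))/(e^(2.62) + e^(-2.62)) = 0.9895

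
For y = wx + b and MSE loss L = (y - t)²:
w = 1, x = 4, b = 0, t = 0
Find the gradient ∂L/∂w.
∂L/∂w = 32

y = wx + b = (1)(4) + 0 = 4
∂L/∂y = 2(y - t) = 2(4 - 0) = 8
∂y/∂w = x = 4
∂L/∂w = ∂L/∂y · ∂y/∂w = 8 × 4 = 32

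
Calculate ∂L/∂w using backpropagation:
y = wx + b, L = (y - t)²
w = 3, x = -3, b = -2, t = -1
∂L/∂w = 60

y = wx + b = (3)(-3) + -2 = -11
∂L/∂y = 2(y - t) = 2(-11 - -1) = -20
∂y/∂w = x = -3
∂L/∂w = ∂L/∂y · ∂y/∂w = -20 × -3 = 60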